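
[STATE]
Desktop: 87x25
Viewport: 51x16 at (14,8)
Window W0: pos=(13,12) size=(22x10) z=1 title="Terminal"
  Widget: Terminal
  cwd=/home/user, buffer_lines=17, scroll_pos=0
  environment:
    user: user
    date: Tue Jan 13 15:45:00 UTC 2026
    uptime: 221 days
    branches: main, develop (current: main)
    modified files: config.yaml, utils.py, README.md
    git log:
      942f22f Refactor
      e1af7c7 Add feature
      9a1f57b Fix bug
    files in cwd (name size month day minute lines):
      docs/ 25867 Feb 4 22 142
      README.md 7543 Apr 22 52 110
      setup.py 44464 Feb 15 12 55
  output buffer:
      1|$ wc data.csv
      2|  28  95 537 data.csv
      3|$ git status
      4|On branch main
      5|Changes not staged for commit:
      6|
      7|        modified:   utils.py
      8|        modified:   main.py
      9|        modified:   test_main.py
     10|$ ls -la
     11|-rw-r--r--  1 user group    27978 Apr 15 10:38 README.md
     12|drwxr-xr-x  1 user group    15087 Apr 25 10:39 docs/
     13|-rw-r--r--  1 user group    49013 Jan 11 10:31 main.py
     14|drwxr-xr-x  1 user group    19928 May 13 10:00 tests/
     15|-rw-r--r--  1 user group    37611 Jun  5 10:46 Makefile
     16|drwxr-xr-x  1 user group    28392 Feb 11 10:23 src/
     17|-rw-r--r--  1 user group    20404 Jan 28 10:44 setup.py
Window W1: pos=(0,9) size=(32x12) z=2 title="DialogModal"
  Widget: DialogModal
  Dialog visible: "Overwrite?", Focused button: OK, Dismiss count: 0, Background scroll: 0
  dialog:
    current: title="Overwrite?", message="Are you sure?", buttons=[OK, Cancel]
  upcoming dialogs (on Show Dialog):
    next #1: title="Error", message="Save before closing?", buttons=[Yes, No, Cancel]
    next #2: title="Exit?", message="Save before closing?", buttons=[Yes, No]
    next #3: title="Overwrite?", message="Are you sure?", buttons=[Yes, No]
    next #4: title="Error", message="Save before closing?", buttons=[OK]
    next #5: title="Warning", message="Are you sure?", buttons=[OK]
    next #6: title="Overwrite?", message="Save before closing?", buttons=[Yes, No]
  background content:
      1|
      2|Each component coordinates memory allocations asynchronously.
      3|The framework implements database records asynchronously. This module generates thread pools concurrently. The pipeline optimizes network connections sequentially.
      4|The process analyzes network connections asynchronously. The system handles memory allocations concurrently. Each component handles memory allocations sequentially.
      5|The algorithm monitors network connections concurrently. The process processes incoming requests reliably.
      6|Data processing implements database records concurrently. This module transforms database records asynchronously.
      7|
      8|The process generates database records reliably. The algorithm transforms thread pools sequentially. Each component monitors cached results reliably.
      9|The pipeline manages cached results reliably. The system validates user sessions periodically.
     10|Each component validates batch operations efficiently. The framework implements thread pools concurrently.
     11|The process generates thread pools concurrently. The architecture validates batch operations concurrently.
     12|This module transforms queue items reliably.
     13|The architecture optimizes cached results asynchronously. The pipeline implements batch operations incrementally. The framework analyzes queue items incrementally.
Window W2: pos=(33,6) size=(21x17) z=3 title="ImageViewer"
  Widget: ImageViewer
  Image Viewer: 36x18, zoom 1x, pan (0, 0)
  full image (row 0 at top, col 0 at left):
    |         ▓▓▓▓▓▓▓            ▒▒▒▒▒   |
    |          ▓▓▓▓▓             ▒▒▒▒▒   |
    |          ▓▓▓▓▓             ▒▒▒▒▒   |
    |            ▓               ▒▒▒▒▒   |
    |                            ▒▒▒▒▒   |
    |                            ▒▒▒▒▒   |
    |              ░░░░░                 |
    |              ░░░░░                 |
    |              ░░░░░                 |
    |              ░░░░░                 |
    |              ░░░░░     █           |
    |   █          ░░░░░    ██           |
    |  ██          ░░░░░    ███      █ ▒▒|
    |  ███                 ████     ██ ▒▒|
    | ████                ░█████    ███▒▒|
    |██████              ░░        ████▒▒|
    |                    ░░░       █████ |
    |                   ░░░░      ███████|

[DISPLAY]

                   ┠───────────────────┨           
━━━━━━━━━━━━━━━━━┓ ┃         ▓▓▓▓▓▓▓   ┃           
                 ┃ ┃          ▓▓▓▓▓    ┃           
─────────────────┨ ┃          ▓▓▓▓▓    ┃           
                 ┃━┃            ▓      ┃           
─────────┐tes mem┃ ┃                   ┃           
rwrite?  │s datab┃─┃                   ┃           
ou sure? │twork c┃ ┃              ░░░░░┃           
 Cancel  │network┃c┃              ░░░░░┃           
─────────┘nts dat┃ ┃              ░░░░░┃           
                 ┃ ┃              ░░░░░┃           
enerates database┃ ┃              ░░░░░┃           
━━━━━━━━━━━━━━━━━┛ ┃   █          ░░░░░┃           
━━━━━━━━━━━━━━━━━━━┃  ██          ░░░░░┃           
                   ┗━━━━━━━━━━━━━━━━━━━┛           
                                                   


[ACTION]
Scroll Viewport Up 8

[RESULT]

                                                   
                                                   
                                                   
                                                   
                                                   
                                                   
                   ┏━━━━━━━━━━━━━━━━━━━┓           
                   ┃ ImageViewer       ┃           
                   ┠───────────────────┨           
━━━━━━━━━━━━━━━━━┓ ┃         ▓▓▓▓▓▓▓   ┃           
                 ┃ ┃          ▓▓▓▓▓    ┃           
─────────────────┨ ┃          ▓▓▓▓▓    ┃           
                 ┃━┃            ▓      ┃           
─────────┐tes mem┃ ┃                   ┃           
rwrite?  │s datab┃─┃                   ┃           
ou sure? │twork c┃ ┃              ░░░░░┃           


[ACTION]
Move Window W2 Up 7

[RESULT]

                   ┏━━━━━━━━━━━━━━━━━━━┓           
                   ┃ ImageViewer       ┃           
                   ┠───────────────────┨           
                   ┃         ▓▓▓▓▓▓▓   ┃           
                   ┃          ▓▓▓▓▓    ┃           
                   ┃          ▓▓▓▓▓    ┃           
                   ┃            ▓      ┃           
                   ┃                   ┃           
                   ┃                   ┃           
━━━━━━━━━━━━━━━━━┓ ┃              ░░░░░┃           
                 ┃ ┃              ░░░░░┃           
─────────────────┨ ┃              ░░░░░┃           
                 ┃━┃              ░░░░░┃           
─────────┐tes mem┃ ┃              ░░░░░┃           
rwrite?  │s datab┃─┃   █          ░░░░░┃           
ou sure? │twork c┃ ┃  ██          ░░░░░┃           


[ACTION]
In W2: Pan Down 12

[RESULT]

                   ┏━━━━━━━━━━━━━━━━━━━┓           
                   ┃ ImageViewer       ┃           
                   ┠───────────────────┨           
                   ┃  ██          ░░░░░┃           
                   ┃  ███              ┃           
                   ┃ ████              ┃           
                   ┃██████             ┃           
                   ┃                   ┃           
                   ┃                   ┃           
━━━━━━━━━━━━━━━━━┓ ┃                   ┃           
                 ┃ ┃                   ┃           
─────────────────┨ ┃                   ┃           
                 ┃━┃                   ┃           
─────────┐tes mem┃ ┃                   ┃           
rwrite?  │s datab┃─┃                   ┃           
ou sure? │twork c┃ ┃                   ┃           


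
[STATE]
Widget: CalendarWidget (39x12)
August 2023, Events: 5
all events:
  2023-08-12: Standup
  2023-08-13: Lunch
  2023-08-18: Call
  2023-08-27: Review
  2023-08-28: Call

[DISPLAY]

              August 2023              
Mo Tu We Th Fr Sa Su                   
    1  2  3  4  5  6                   
 7  8  9 10 11 12* 13*                 
14 15 16 17 18* 19 20                  
21 22 23 24 25 26 27*                  
28* 29 30 31                           
                                       
                                       
                                       
                                       
                                       


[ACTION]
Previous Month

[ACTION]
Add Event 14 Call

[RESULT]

               July 2023               
Mo Tu We Th Fr Sa Su                   
                1  2                   
 3  4  5  6  7  8  9                   
10 11 12 13 14* 15 16                  
17 18 19 20 21 22 23                   
24 25 26 27 28 29 30                   
31                                     
                                       
                                       
                                       
                                       


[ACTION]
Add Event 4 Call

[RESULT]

               July 2023               
Mo Tu We Th Fr Sa Su                   
                1  2                   
 3  4*  5  6  7  8  9                  
10 11 12 13 14* 15 16                  
17 18 19 20 21 22 23                   
24 25 26 27 28 29 30                   
31                                     
                                       
                                       
                                       
                                       


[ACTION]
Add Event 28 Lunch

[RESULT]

               July 2023               
Mo Tu We Th Fr Sa Su                   
                1  2                   
 3  4*  5  6  7  8  9                  
10 11 12 13 14* 15 16                  
17 18 19 20 21 22 23                   
24 25 26 27 28* 29 30                  
31                                     
                                       
                                       
                                       
                                       


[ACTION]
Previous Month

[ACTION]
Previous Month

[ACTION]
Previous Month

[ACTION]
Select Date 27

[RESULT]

               April 2023              
Mo Tu We Th Fr Sa Su                   
                1  2                   
 3  4  5  6  7  8  9                   
10 11 12 13 14 15 16                   
17 18 19 20 21 22 23                   
24 25 26 [27] 28 29 30                 
                                       
                                       
                                       
                                       
                                       


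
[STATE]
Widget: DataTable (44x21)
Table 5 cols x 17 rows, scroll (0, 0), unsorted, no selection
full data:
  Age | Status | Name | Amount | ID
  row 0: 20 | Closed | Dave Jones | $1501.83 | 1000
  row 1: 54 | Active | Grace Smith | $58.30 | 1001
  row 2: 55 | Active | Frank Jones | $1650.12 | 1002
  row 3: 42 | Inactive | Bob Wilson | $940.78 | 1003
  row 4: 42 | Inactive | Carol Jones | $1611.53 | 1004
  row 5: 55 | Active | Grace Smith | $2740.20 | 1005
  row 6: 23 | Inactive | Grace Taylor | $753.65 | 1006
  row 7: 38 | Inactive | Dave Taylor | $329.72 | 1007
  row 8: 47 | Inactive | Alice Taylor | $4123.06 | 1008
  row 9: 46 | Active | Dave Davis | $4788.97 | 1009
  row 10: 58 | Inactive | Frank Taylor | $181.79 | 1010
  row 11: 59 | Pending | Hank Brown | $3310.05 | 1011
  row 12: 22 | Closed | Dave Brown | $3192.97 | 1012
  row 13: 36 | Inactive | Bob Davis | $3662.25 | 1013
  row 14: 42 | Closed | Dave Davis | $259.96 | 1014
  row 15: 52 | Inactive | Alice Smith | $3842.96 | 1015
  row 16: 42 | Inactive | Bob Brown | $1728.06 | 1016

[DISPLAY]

Age│Status  │Name        │Amount  │ID       
───┼────────┼────────────┼────────┼────     
20 │Closed  │Dave Jones  │$1501.83│1000     
54 │Active  │Grace Smith │$58.30  │1001     
55 │Active  │Frank Jones │$1650.12│1002     
42 │Inactive│Bob Wilson  │$940.78 │1003     
42 │Inactive│Carol Jones │$1611.53│1004     
55 │Active  │Grace Smith │$2740.20│1005     
23 │Inactive│Grace Taylor│$753.65 │1006     
38 │Inactive│Dave Taylor │$329.72 │1007     
47 │Inactive│Alice Taylor│$4123.06│1008     
46 │Active  │Dave Davis  │$4788.97│1009     
58 │Inactive│Frank Taylor│$181.79 │1010     
59 │Pending │Hank Brown  │$3310.05│1011     
22 │Closed  │Dave Brown  │$3192.97│1012     
36 │Inactive│Bob Davis   │$3662.25│1013     
42 │Closed  │Dave Davis  │$259.96 │1014     
52 │Inactive│Alice Smith │$3842.96│1015     
42 │Inactive│Bob Brown   │$1728.06│1016     
                                            
                                            


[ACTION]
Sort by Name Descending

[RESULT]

Age│Status  │Name       ▼│Amount  │ID       
───┼────────┼────────────┼────────┼────     
59 │Pending │Hank Brown  │$3310.05│1011     
23 │Inactive│Grace Taylor│$753.65 │1006     
54 │Active  │Grace Smith │$58.30  │1001     
55 │Active  │Grace Smith │$2740.20│1005     
58 │Inactive│Frank Taylor│$181.79 │1010     
55 │Active  │Frank Jones │$1650.12│1002     
38 │Inactive│Dave Taylor │$329.72 │1007     
20 │Closed  │Dave Jones  │$1501.83│1000     
46 │Active  │Dave Davis  │$4788.97│1009     
42 │Closed  │Dave Davis  │$259.96 │1014     
22 │Closed  │Dave Brown  │$3192.97│1012     
42 │Inactive│Carol Jones │$1611.53│1004     
42 │Inactive│Bob Wilson  │$940.78 │1003     
36 │Inactive│Bob Davis   │$3662.25│1013     
42 │Inactive│Bob Brown   │$1728.06│1016     
47 │Inactive│Alice Taylor│$4123.06│1008     
52 │Inactive│Alice Smith │$3842.96│1015     
                                            
                                            


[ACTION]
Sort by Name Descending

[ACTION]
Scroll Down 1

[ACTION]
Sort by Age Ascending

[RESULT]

Ag▲│Status  │Name        │Amount  │ID       
───┼────────┼────────────┼────────┼────     
20 │Closed  │Dave Jones  │$1501.83│1000     
22 │Closed  │Dave Brown  │$3192.97│1012     
23 │Inactive│Grace Taylor│$753.65 │1006     
36 │Inactive│Bob Davis   │$3662.25│1013     
38 │Inactive│Dave Taylor │$329.72 │1007     
42 │Closed  │Dave Davis  │$259.96 │1014     
42 │Inactive│Carol Jones │$1611.53│1004     
42 │Inactive│Bob Wilson  │$940.78 │1003     
42 │Inactive│Bob Brown   │$1728.06│1016     
46 │Active  │Dave Davis  │$4788.97│1009     
47 │Inactive│Alice Taylor│$4123.06│1008     
52 │Inactive│Alice Smith │$3842.96│1015     
54 │Active  │Grace Smith │$58.30  │1001     
55 │Active  │Grace Smith │$2740.20│1005     
55 │Active  │Frank Jones │$1650.12│1002     
58 │Inactive│Frank Taylor│$181.79 │1010     
59 │Pending │Hank Brown  │$3310.05│1011     
                                            
                                            


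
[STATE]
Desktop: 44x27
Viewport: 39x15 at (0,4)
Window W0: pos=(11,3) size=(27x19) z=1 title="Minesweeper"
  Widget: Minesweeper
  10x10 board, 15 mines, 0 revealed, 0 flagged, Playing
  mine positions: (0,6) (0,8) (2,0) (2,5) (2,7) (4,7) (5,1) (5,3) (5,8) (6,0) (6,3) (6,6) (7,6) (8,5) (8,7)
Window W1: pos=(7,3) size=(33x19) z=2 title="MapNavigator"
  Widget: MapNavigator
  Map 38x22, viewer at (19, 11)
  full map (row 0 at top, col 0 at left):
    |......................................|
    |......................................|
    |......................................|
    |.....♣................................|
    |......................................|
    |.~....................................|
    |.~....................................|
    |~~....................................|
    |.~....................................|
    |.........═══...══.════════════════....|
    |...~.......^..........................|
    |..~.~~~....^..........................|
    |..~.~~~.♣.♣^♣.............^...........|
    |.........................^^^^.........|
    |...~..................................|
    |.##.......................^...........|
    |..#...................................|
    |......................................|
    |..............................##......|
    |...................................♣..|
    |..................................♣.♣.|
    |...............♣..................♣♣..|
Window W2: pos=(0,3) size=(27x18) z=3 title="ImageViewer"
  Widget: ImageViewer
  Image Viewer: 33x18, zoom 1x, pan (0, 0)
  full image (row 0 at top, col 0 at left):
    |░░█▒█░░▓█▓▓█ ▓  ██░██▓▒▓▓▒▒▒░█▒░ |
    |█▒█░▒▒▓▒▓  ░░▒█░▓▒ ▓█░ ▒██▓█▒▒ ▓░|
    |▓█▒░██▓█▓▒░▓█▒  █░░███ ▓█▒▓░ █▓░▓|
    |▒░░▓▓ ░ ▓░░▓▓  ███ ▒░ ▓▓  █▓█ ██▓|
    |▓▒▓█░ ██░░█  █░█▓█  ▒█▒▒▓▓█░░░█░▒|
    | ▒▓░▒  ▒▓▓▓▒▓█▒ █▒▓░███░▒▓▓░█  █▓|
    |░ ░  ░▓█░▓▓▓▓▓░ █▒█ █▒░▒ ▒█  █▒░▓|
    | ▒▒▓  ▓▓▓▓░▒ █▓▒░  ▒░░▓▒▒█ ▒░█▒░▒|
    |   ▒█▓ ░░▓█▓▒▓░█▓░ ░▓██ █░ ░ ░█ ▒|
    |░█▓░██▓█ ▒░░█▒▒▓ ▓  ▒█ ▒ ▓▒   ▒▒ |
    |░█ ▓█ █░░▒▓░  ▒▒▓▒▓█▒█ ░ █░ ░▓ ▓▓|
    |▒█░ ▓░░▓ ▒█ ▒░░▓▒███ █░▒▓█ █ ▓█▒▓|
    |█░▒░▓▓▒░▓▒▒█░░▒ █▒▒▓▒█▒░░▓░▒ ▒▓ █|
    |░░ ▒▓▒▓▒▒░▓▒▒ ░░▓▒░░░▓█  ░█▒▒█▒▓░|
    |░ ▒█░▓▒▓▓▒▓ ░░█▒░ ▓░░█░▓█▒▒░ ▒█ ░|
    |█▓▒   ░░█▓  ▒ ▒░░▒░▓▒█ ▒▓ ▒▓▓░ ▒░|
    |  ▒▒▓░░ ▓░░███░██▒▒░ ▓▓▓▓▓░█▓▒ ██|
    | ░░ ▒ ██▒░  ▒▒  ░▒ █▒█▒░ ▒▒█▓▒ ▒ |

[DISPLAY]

┃ ImageViewer             ┃            
┠─────────────────────────┨────────────
┃░░█▒█░░▓█▓▓█ ▓  ██░██▓▒▓▓┃............
┃█▒█░▒▒▓▒▓  ░░▒█░▓▒ ▓█░ ▒█┃............
┃▓█▒░██▓█▓▒░▓█▒  █░░███ ▓█┃............
┃▒░░▓▓ ░ ▓░░▓▓  ███ ▒░ ▓▓ ┃............
┃▓▒▓█░ ██░░█  █░█▓█  ▒█▒▒▓┃............
┃ ▒▓░▒  ▒▓▓▓▒▓█▒ █▒▓░███░▒┃═══════════.
┃░ ░  ░▓█░▓▓▓▓▓░ █▒█ █▒░▒ ┃............
┃ ▒▒▓  ▓▓▓▓░▒ █▓▒░  ▒░░▓▒▒┃............
┃   ▒█▓ ░░▓█▓▒▓░█▓░ ░▓██ █┃...^........
┃░█▓░██▓█ ▒░░█▒▒▓ ▓  ▒█ ▒ ┃..^^^^......
┃░█ ▓█ █░░▒▓░  ▒▒▓▒▓█▒█ ░ ┃............
┃▒█░ ▓░░▓ ▒█ ▒░░▓▒███ █░▒▓┃...^........
┃█░▒░▓▓▒░▓▒▒█░░▒ █▒▒▓▒█▒░░┃............


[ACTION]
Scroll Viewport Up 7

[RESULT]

                                       
                                       
                                       
┏━━━━━━━━━━━━━━━━━━━━━━━━━┓━━━━━━━━━━━━
┃ ImageViewer             ┃            
┠─────────────────────────┨────────────
┃░░█▒█░░▓█▓▓█ ▓  ██░██▓▒▓▓┃............
┃█▒█░▒▒▓▒▓  ░░▒█░▓▒ ▓█░ ▒█┃............
┃▓█▒░██▓█▓▒░▓█▒  █░░███ ▓█┃............
┃▒░░▓▓ ░ ▓░░▓▓  ███ ▒░ ▓▓ ┃............
┃▓▒▓█░ ██░░█  █░█▓█  ▒█▒▒▓┃............
┃ ▒▓░▒  ▒▓▓▓▒▓█▒ █▒▓░███░▒┃═══════════.
┃░ ░  ░▓█░▓▓▓▓▓░ █▒█ █▒░▒ ┃............
┃ ▒▒▓  ▓▓▓▓░▒ █▓▒░  ▒░░▓▒▒┃............
┃   ▒█▓ ░░▓█▓▒▓░█▓░ ░▓██ █┃...^........


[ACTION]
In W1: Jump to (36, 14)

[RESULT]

                                       
                                       
                                       
┏━━━━━━━━━━━━━━━━━━━━━━━━━┓━━━━━━━━━━━━
┃ ImageViewer             ┃            
┠─────────────────────────┨────────────
┃░░█▒█░░▓█▓▓█ ▓  ██░██▓▒▓▓┃            
┃█▒█░▒▒▓▒▓  ░░▒█░▓▒ ▓█░ ▒█┃            
┃▓█▒░██▓█▓▒░▓█▒  █░░███ ▓█┃            
┃▒░░▓▓ ░ ▓░░▓▓  ███ ▒░ ▓▓ ┃            
┃▓▒▓█░ ██░░█  █░█▓█  ▒█▒▒▓┃            
┃ ▒▓░▒  ▒▓▓▓▒▓█▒ █▒▓░███░▒┃            
┃░ ░  ░▓█░▓▓▓▓▓░ █▒█ █▒░▒ ┃            
┃ ▒▒▓  ▓▓▓▓░▒ █▓▒░  ▒░░▓▒▒┃            
┃   ▒█▓ ░░▓█▓▒▓░█▓░ ░▓██ █┃            


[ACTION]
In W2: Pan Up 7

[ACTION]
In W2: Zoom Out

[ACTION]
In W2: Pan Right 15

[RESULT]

                                       
                                       
                                       
┏━━━━━━━━━━━━━━━━━━━━━━━━━┓━━━━━━━━━━━━
┃ ImageViewer             ┃            
┠─────────────────────────┨────────────
┃ ██░██▓▒▓▓▒▒▒░█▒░        ┃            
┃░▓▒ ▓█░ ▒██▓█▒▒ ▓░       ┃            
┃ █░░███ ▓█▒▓░ █▓░▓       ┃            
┃███ ▒░ ▓▓  █▓█ ██▓       ┃            
┃█▓█  ▒█▒▒▓▓█░░░█░▒       ┃            
┃ █▒▓░███░▒▓▓░█  █▓       ┃            
┃ █▒█ █▒░▒ ▒█  █▒░▓       ┃            
┃▒░  ▒░░▓▒▒█ ▒░█▒░▒       ┃            
┃█▓░ ░▓██ █░ ░ ░█ ▒       ┃            


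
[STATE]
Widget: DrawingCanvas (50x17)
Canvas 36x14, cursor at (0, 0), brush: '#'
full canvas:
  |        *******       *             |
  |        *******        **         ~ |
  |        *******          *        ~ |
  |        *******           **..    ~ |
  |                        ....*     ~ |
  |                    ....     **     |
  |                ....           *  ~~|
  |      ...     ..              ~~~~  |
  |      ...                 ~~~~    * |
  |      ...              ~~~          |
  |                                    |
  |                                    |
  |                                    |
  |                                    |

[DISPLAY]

+       *******       *                           
        *******        **         ~               
        *******          *        ~               
        *******           **..    ~               
                        ....*     ~               
                    ....     **                   
                ....           *  ~~              
      ...     ..              ~~~~                
      ...                 ~~~~    *               
      ...              ~~~                        
                                                  
                                                  
                                                  
                                                  
                                                  
                                                  
                                                  


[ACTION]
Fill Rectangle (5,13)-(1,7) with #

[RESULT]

+       *******       *                           
       #######*        **         ~               
       #######*          *        ~               
       #######*           **..    ~               
       #######          ....*     ~               
       #######      ....     **                   
                ....           *  ~~              
      ...     ..              ~~~~                
      ...                 ~~~~    *               
      ...              ~~~                        
                                                  
                                                  
                                                  
                                                  
                                                  
                                                  
                                                  


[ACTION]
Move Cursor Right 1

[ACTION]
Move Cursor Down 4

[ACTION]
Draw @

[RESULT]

        *******       *                           
       #######*        **         ~               
       #######*          *        ~               
       #######*           **..    ~               
 @     #######          ....*     ~               
       #######      ....     **                   
                ....           *  ~~              
      ...     ..              ~~~~                
      ...                 ~~~~    *               
      ...              ~~~                        
                                                  
                                                  
                                                  
                                                  
                                                  
                                                  
                                                  


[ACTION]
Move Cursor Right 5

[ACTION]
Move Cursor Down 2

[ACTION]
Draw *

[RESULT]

        *******       *                           
       #######*        **         ~               
       #######*          *        ~               
       #######*           **..    ~               
 @     #######          ....*     ~               
       #######      ....     **                   
      *         ....           *  ~~              
      ...     ..              ~~~~                
      ...                 ~~~~    *               
      ...              ~~~                        
                                                  
                                                  
                                                  
                                                  
                                                  
                                                  
                                                  


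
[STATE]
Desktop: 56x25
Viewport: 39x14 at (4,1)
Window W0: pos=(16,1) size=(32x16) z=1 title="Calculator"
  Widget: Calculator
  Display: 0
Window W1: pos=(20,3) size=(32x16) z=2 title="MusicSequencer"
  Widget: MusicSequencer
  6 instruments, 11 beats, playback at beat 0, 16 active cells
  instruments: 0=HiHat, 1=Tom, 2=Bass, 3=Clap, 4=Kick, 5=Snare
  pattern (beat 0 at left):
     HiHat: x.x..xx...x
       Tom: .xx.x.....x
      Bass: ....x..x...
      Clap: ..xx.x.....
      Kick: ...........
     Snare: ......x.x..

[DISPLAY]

            ┏━━━━━━━━━━━━━━━━━━━━━━━━━━
            ┃ Calculator               
            ┠───┏━━━━━━━━━━━━━━━━━━━━━━
            ┃   ┃ MusicSequencer       
            ┃┌──┠──────────────────────
            ┃│ 7┃      ▼1234567890     
            ┃├──┃ HiHat█·█··██···█     
            ┃│ 4┃   Tom·██·█·····█     
            ┃├──┃  Bass····█··█···     
            ┃│ 1┃  Clap··██·█·····     
            ┃├──┃  Kick···········     
            ┃│ 0┃ Snare······█·█··     
            ┃├──┃                      
            ┃│ C┃                      


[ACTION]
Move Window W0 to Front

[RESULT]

            ┏━━━━━━━━━━━━━━━━━━━━━━━━━━
            ┃ Calculator               
            ┠──────────────────────────
            ┃                          
            ┃┌───┬───┬───┬───┐         
            ┃│ 7 │ 8 │ 9 │ ÷ │         
            ┃├───┼───┼───┼───┤         
            ┃│ 4 │ 5 │ 6 │ × │         
            ┃├───┼───┼───┼───┤         
            ┃│ 1 │ 2 │ 3 │ - │         
            ┃├───┼───┼───┼───┤         
            ┃│ 0 │ . │ = │ + │         
            ┃├───┼───┼───┼───┤         
            ┃│ C │ MC│ MR│ M+│         


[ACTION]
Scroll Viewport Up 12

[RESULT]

                                       
            ┏━━━━━━━━━━━━━━━━━━━━━━━━━━
            ┃ Calculator               
            ┠──────────────────────────
            ┃                          
            ┃┌───┬───┬───┬───┐         
            ┃│ 7 │ 8 │ 9 │ ÷ │         
            ┃├───┼───┼───┼───┤         
            ┃│ 4 │ 5 │ 6 │ × │         
            ┃├───┼───┼───┼───┤         
            ┃│ 1 │ 2 │ 3 │ - │         
            ┃├───┼───┼───┼───┤         
            ┃│ 0 │ . │ = │ + │         
            ┃├───┼───┼───┼───┤         


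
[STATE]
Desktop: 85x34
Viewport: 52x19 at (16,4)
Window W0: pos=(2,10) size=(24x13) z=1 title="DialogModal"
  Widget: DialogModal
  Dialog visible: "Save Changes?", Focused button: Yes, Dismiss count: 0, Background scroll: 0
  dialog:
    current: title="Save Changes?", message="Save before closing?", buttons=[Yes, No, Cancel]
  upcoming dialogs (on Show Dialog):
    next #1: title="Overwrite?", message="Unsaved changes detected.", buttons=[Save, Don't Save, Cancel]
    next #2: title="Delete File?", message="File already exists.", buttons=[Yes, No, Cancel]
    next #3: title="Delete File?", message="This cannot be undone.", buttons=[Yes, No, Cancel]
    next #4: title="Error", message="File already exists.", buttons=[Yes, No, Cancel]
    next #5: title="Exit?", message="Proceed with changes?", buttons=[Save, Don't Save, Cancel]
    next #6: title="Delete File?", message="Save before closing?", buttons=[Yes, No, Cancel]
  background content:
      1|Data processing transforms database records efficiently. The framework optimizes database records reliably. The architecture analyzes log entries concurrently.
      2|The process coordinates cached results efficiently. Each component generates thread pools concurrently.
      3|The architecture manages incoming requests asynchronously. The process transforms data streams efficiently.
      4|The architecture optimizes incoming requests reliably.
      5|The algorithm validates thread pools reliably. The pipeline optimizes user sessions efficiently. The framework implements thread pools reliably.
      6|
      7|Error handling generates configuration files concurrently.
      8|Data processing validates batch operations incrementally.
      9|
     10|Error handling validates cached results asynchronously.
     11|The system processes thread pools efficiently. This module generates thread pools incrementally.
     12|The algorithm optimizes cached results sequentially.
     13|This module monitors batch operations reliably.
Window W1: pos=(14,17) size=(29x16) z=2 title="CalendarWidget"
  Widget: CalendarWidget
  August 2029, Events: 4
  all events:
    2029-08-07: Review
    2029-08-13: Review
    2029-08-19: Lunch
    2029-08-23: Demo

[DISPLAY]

                                                    
                                                    
                                                    
                                                    
                                                    
                                                    
━━━━━━━━━┓                                          
         ┃                                          
─────────┨                                          
ng transf┃                                          
oordinate┃                                          
──────┐ag┃                                          
ges?  │im┃                                          
━━━━━━━━━━━━━━━━━━━━━━━━━━┓                         
CalendarWidget            ┃                         
──────────────────────────┨                         
       August 2029        ┃                         
o Tu We Th Fr Sa Su       ┃                         
      1  2  3  4  5       ┃                         


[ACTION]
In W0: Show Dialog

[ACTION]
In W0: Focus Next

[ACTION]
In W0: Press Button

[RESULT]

                                                    
                                                    
                                                    
                                                    
                                                    
                                                    
━━━━━━━━━┓                                          
         ┃                                          
─────────┨                                          
ng transf┃                                          
oordinate┃                                          
ure manag┃                                          
ure optim┃                                          
━━━━━━━━━━━━━━━━━━━━━━━━━━┓                         
CalendarWidget            ┃                         
──────────────────────────┨                         
       August 2029        ┃                         
o Tu We Th Fr Sa Su       ┃                         
      1  2  3  4  5       ┃                         


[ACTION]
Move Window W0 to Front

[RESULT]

                                                    
                                                    
                                                    
                                                    
                                                    
                                                    
━━━━━━━━━┓                                          
         ┃                                          
─────────┨                                          
ng transf┃                                          
oordinate┃                                          
ure manag┃                                          
ure optim┃                                          
 validate┃━━━━━━━━━━━━━━━━┓                         
         ┃dget            ┃                         
g generat┃────────────────┨                         
ng valida┃ust 2029        ┃                         
         ┃ Fr Sa Su       ┃                         
━━━━━━━━━┛  3  4  5       ┃                         


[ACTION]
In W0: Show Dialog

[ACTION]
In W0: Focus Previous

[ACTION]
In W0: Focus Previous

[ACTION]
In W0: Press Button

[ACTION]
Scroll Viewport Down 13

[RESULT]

ure manag┃                                          
ure optim┃                                          
 validate┃━━━━━━━━━━━━━━━━┓                         
         ┃dget            ┃                         
g generat┃────────────────┨                         
ng valida┃ust 2029        ┃                         
         ┃ Fr Sa Su       ┃                         
━━━━━━━━━┛  3  4  5       ┃                         
6  7*  8  9 10 11 12      ┃                         
3* 14 15 16 17 18 19*     ┃                         
0 21 22 23* 24 25 26      ┃                         
7 28 29 30 31             ┃                         
                          ┃                         
                          ┃                         
                          ┃                         
                          ┃                         
                          ┃                         
━━━━━━━━━━━━━━━━━━━━━━━━━━┛                         
                                                    


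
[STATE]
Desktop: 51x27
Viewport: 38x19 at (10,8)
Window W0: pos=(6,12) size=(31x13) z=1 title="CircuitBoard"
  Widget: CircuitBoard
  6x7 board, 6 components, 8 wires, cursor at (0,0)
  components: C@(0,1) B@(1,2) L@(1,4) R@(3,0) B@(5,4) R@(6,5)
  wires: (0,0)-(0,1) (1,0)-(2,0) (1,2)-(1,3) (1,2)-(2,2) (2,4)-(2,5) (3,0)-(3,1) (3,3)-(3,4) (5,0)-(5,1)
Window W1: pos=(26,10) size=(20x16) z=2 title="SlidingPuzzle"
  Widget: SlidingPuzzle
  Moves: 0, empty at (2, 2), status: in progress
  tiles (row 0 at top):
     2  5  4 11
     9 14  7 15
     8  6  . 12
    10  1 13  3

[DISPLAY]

                                      
                                      
                ┏━━━━━━━━━━━━━━━━━━┓  
                ┃ SlidingPuzzle    ┃  
━━━━━━━━━━━━━━━━┠──────────────────┨  
rcuitBoard      ┃┌────┬────┬────┬──┃  
────────────────┃│  2 │  5 │  4 │ 1┃  
0 1 2 3 4 5     ┃├────┼────┼────┼──┃  
[.]─ C          ┃│  9 │ 14 │  7 │ 1┃  
                ┃├────┼────┼────┼──┃  
 ·       B ─ ·  ┃│  8 │  6 │    │ 1┃  
 │       │      ┃├────┼────┼────┼──┃  
 ·       ·      ┃│ 10 │  1 │ 13 │  ┃  
                ┃└────┴────┴────┴──┃  
 R ─ ·       · ─┃Moves: 0          ┃  
                ┃                  ┃  
━━━━━━━━━━━━━━━━┃                  ┃  
                ┗━━━━━━━━━━━━━━━━━━┛  
                                      


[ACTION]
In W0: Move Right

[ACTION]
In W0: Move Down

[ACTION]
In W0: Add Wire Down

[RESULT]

                                      
                                      
                ┏━━━━━━━━━━━━━━━━━━┓  
                ┃ SlidingPuzzle    ┃  
━━━━━━━━━━━━━━━━┠──────────────────┨  
rcuitBoard      ┃┌────┬────┬────┬──┃  
────────────────┃│  2 │  5 │  4 │ 1┃  
0 1 2 3 4 5     ┃├────┼────┼────┼──┃  
 · ─ C          ┃│  9 │ 14 │  7 │ 1┃  
                ┃├────┼────┼────┼──┃  
 ·  [.]  B ─ ·  ┃│  8 │  6 │    │ 1┃  
 │   │   │      ┃├────┼────┼────┼──┃  
 ·   ·   ·      ┃│ 10 │  1 │ 13 │  ┃  
                ┃└────┴────┴────┴──┃  
 R ─ ·       · ─┃Moves: 0          ┃  
                ┃                  ┃  
━━━━━━━━━━━━━━━━┃                  ┃  
                ┗━━━━━━━━━━━━━━━━━━┛  
                                      
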